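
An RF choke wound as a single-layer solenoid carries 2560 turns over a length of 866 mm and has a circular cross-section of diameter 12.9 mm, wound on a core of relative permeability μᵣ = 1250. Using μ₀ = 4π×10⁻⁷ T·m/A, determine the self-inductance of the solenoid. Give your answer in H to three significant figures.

L ≈ 1.55 H

A = π(d/2)² = π(6.450×10^-3 m)² = 1.307×10^-4 m².
For a long solenoid, L = μ₀μᵣN²A/ℓ.
L = (4π×10⁻⁷)(1250)(2560)²(1.307×10^-4)/(0.866 m) = 1.554 H.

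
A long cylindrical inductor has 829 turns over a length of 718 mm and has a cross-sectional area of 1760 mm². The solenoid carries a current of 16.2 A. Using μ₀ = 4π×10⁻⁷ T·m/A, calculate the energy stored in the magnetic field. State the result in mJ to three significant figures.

U ≈ 278 mJ

A = 1760 mm² = 1.760×10^-3 m².
L = μ₀N²A/ℓ = (4π×10⁻⁷)(829)²(1.760×10^-3)/(0.718) = 2.117×10^-3 H.
U = ½LI² = ½(2.117×10^-3)(16.2)² = 0.2778 J.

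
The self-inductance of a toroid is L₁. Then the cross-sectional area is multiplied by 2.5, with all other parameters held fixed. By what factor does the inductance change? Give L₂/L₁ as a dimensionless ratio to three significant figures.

L₂/L₁ = 2.50

For a toroid, L ∝ μᵣN²A/R.
L₂/L₁ = (2.5) = 2.50.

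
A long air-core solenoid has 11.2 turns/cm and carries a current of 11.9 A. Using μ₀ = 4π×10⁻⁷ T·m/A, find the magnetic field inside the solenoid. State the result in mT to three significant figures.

Inside a long solenoid, B = μ₀nI.
B = (4π×10⁻⁷)(1.120×10^3 m⁻¹)(11.9 A) = 1.6748×10^-2 T.

B ≈ 16.7 mT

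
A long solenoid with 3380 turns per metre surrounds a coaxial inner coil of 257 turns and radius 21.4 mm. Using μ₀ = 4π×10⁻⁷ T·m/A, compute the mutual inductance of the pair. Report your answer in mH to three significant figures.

M ≈ 1.57 mH

The outer solenoid produces a uniform field B₁ = μ₀n₁I₁ across the inner coil,
so the flux linkage is N₂Φ = N₂B₁A₂ = μ₀n₁N₂A₂·I₁, giving M = μ₀n₁N₂A₂.
A₂ = πr² = π(2.140×10^-2 m)² = 1.439×10^-3 m².
M = (4π×10⁻⁷)(3380)(257)(1.439×10^-3) = 1.570×10^-3 H.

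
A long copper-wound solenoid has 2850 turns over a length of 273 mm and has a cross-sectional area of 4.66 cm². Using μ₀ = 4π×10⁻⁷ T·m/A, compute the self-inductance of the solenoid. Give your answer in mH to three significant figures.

A = 4.66 cm² = 4.660×10^-4 m².
For a long solenoid, L = μ₀N²A/ℓ.
L = (4π×10⁻⁷)(2850)²(4.660×10^-4)/(0.273 m) = 1.742×10^-2 H.

L ≈ 17.4 mH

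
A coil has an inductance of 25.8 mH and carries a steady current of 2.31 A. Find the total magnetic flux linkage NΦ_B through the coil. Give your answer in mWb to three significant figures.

From L = NΦ_B/I, the flux linkage is NΦ_B = LI.
NΦ_B = (2.580×10^-2 H)(2.31 A) = 5.960×10^-2 Wb.

NΦ_B ≈ 59.6 mWb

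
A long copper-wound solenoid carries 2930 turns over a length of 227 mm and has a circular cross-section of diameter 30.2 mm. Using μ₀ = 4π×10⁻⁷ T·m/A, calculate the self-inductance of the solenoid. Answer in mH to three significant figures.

L ≈ 34.0 mH

A = π(d/2)² = π(1.510×10^-2 m)² = 7.163×10^-4 m².
For a long solenoid, L = μ₀N²A/ℓ.
L = (4π×10⁻⁷)(2930)²(7.163×10^-4)/(0.227 m) = 3.404×10^-2 H.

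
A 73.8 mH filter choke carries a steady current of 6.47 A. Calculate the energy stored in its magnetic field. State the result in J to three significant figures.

Stored magnetic energy: U = ½LI².
U = ½(7.380×10^-2 H)(6.47 A)² = 1.5447 J.

U ≈ 1.54 J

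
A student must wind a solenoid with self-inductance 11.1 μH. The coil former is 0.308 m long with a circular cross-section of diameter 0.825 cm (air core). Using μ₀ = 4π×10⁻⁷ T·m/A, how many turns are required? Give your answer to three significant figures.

A = π(d/2)² = π(4.125×10^-3 m)² = 5.346×10^-5 m².
From L = μ₀N²A/ℓ, N = √(Lℓ / (μ₀A)).
N = √[(1.110×10^-5)(0.308) / ((4π×10⁻⁷)×5.346×10^-5)] = √(5.089×10^4) ≈ 225.6.

N ≈ 226 turns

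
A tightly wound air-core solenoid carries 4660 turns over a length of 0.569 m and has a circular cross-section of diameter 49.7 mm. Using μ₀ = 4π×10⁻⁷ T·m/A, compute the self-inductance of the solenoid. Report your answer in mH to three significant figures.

A = π(d/2)² = π(2.485×10^-2 m)² = 1.940×10^-3 m².
For a long solenoid, L = μ₀N²A/ℓ.
L = (4π×10⁻⁷)(4660)²(1.940×10^-3)/(0.569 m) = 9.304×10^-2 H.

L ≈ 93.0 mH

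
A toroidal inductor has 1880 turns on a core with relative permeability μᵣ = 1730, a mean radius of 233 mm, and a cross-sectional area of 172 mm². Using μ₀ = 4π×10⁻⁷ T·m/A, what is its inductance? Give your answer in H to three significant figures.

L ≈ 0.903 H

For a thin toroid, L = μ₀μᵣN²A/(2πR).
L = (4π×10⁻⁷)(1730)(1880)²(1.720×10^-4) / (2π×0.233 m) = 0.9027 H.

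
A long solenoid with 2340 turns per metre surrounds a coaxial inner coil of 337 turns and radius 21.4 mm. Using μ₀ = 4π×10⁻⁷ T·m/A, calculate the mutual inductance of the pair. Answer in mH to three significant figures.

M ≈ 1.43 mH

The outer solenoid produces a uniform field B₁ = μ₀n₁I₁ across the inner coil,
so the flux linkage is N₂Φ = N₂B₁A₂ = μ₀n₁N₂A₂·I₁, giving M = μ₀n₁N₂A₂.
A₂ = πr² = π(2.140×10^-2 m)² = 1.439×10^-3 m².
M = (4π×10⁻⁷)(2340)(337)(1.439×10^-3) = 1.426×10^-3 H.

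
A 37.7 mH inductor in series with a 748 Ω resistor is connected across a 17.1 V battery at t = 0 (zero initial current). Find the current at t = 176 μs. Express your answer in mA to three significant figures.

τ = L/R = 3.770×10^-2/748 = 5.040×10^-5 s; final current I_∞ = ε/R = 17.1/748 = 2.286×10^-2 A.
I(t) = I_∞(1 − e^(−t/τ)) with t/τ = 3.492.
I = (2.286×10^-2)(1 − e^(−3.492)) = 2.217×10^-2 A.

I ≈ 22.2 mA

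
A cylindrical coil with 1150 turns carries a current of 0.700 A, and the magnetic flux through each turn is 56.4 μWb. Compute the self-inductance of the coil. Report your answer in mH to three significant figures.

L ≈ 92.7 mH

Self-inductance is defined by L = NΦ_B/I (flux linkage over current).
L = (1150)(5.640×10^-5 Wb)/(0.700 A) = 9.266×10^-2 H.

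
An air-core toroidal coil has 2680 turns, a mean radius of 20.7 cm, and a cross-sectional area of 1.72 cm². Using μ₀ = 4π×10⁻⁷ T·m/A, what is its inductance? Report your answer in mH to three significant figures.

For a thin toroid, L = μ₀N²A/(2πR).
L = (4π×10⁻⁷)(2680)²(1.720×10^-4) / (2π×0.207 m) = 1.194×10^-3 H.

L ≈ 1.19 mH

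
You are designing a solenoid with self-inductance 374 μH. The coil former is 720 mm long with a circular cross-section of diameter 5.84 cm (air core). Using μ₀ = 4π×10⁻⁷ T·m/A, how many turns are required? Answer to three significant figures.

A = π(d/2)² = π(2.920×10^-2 m)² = 2.679×10^-3 m².
From L = μ₀N²A/ℓ, N = √(Lℓ / (μ₀A)).
N = √[(3.740×10^-4)(0.72) / ((4π×10⁻⁷)×2.679×10^-3)] = √(8.000×10^4) ≈ 282.8.

N ≈ 283 turns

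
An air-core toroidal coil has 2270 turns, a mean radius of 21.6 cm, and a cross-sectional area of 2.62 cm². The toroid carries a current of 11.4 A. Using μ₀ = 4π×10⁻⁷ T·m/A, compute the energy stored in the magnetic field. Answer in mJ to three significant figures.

U ≈ 81.2 mJ

L = μ₀N²A/(2πR) = (4π×10⁻⁷)(2270)²(2.620×10^-4)/(2π×0.216) = 1.250×10^-3 H.
U = ½LI² = ½(1.250×10^-3)(11.4)² = 8.123×10^-2 J.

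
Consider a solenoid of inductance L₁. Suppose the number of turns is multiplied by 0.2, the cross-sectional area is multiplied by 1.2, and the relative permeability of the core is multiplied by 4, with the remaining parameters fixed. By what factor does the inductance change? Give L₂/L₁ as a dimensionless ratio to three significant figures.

L₂/L₁ = 0.192

For a solenoid, L ∝ μᵣN²A/ℓ.
L₂/L₁ = (0.2)^2 × (1.2) × (4) = 0.192.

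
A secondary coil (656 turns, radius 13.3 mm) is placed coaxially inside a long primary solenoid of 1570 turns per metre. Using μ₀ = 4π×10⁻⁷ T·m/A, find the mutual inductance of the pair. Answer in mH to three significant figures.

The outer solenoid produces a uniform field B₁ = μ₀n₁I₁ across the inner coil,
so the flux linkage is N₂Φ = N₂B₁A₂ = μ₀n₁N₂A₂·I₁, giving M = μ₀n₁N₂A₂.
A₂ = πr² = π(1.330×10^-2 m)² = 5.557×10^-4 m².
M = (4π×10⁻⁷)(1570)(656)(5.557×10^-4) = 7.192×10^-4 H.

M ≈ 0.719 mH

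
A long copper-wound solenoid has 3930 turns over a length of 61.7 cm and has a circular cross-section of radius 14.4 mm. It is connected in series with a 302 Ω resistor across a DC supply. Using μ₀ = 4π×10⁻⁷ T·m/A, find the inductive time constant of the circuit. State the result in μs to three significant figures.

τ ≈ 67.9 μs

A = πr² = π(1.440×10^-2 m)² = 6.514×10^-4 m².
L = μ₀N²A/ℓ = (4π×10⁻⁷)(3930)²(6.514×10^-4)/(0.617) = 2.049×10^-2 H.
τ = L/R = (2.049×10^-2)/(302) = 6.785×10^-5 s.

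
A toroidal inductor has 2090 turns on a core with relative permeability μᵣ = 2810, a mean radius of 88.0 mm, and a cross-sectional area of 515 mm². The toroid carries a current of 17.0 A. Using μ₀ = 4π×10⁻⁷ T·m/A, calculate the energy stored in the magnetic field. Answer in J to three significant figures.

U ≈ 2080 J

L = μ₀μᵣN²A/(2πR) = (4π×10⁻⁷)(2810)(2090)²(5.150×10^-4)/(2π×8.800×10^-2) = 14.37 H.
U = ½LI² = ½(14.37)(17.0)² = 2.076×10^3 J.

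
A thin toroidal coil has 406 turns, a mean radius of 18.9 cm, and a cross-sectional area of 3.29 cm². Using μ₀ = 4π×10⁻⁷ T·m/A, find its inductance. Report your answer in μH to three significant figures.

L ≈ 57.4 μH

For a thin toroid, L = μ₀N²A/(2πR).
L = (4π×10⁻⁷)(406)²(3.290×10^-4) / (2π×0.189 m) = 5.739×10^-5 H.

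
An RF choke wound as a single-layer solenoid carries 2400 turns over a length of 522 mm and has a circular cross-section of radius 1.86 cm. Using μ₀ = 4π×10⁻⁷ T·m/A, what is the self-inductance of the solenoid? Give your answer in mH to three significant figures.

L ≈ 15.1 mH

A = πr² = π(1.860×10^-2 m)² = 1.087×10^-3 m².
For a long solenoid, L = μ₀N²A/ℓ.
L = (4π×10⁻⁷)(2400)²(1.087×10^-3)/(0.522 m) = 1.507×10^-2 H.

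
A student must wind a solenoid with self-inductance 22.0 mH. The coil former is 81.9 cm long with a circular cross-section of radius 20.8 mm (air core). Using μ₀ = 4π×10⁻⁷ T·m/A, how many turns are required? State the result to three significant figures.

A = πr² = π(2.080×10^-2 m)² = 1.359×10^-3 m².
From L = μ₀N²A/ℓ, N = √(Lℓ / (μ₀A)).
N = √[(2.200×10^-2)(0.819) / ((4π×10⁻⁷)×1.359×10^-3)] = √(1.0549×10^7) ≈ 3248.0.

N ≈ 3250 turns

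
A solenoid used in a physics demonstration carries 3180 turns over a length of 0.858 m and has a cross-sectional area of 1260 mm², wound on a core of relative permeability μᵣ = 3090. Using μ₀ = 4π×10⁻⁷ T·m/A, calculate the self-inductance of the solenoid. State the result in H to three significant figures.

A = 1260 mm² = 1.260×10^-3 m².
For a long solenoid, L = μ₀μᵣN²A/ℓ.
L = (4π×10⁻⁷)(3090)(3180)²(1.260×10^-3)/(0.858 m) = 57.66 H.

L ≈ 57.7 H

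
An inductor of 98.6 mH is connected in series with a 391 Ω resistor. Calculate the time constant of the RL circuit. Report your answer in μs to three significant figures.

τ = L/R = (9.860×10^-2 H)/(391 Ω) = 2.522×10^-4 s.

τ ≈ 252 μs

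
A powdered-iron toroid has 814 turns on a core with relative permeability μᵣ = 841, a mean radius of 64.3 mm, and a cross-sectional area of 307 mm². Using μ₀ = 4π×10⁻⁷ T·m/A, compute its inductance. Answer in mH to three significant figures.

L ≈ 532 mH

For a thin toroid, L = μ₀μᵣN²A/(2πR).
L = (4π×10⁻⁷)(841)(814)²(3.070×10^-4) / (2π×6.430×10^-2 m) = 0.5321 H.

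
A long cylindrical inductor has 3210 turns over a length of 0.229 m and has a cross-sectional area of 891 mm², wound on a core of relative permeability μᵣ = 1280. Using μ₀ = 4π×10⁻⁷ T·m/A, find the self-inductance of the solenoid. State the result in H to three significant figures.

L ≈ 64.5 H

A = 891 mm² = 8.910×10^-4 m².
For a long solenoid, L = μ₀μᵣN²A/ℓ.
L = (4π×10⁻⁷)(1280)(3210)²(8.910×10^-4)/(0.229 m) = 64.49 H.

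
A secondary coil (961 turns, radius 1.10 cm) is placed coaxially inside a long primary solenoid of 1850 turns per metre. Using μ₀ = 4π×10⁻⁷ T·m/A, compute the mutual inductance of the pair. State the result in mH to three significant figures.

M ≈ 0.849 mH

The outer solenoid produces a uniform field B₁ = μ₀n₁I₁ across the inner coil,
so the flux linkage is N₂Φ = N₂B₁A₂ = μ₀n₁N₂A₂·I₁, giving M = μ₀n₁N₂A₂.
A₂ = πr² = π(1.100×10^-2 m)² = 3.801×10^-4 m².
M = (4π×10⁻⁷)(1850)(961)(3.801×10^-4) = 8.493×10^-4 H.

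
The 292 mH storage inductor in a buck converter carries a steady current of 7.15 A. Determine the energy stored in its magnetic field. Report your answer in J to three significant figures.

U ≈ 7.46 J

Stored magnetic energy: U = ½LI².
U = ½(0.292 H)(7.15 A)² = 7.464 J.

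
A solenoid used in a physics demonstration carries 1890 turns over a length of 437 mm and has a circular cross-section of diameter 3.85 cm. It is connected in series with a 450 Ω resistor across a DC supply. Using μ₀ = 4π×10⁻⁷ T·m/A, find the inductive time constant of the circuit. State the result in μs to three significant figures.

τ ≈ 26.6 μs

A = π(d/2)² = π(1.925×10^-2 m)² = 1.164×10^-3 m².
L = μ₀N²A/ℓ = (4π×10⁻⁷)(1890)²(1.164×10^-3)/(0.437) = 1.196×10^-2 H.
τ = L/R = (1.196×10^-2)/(450) = 2.657×10^-5 s.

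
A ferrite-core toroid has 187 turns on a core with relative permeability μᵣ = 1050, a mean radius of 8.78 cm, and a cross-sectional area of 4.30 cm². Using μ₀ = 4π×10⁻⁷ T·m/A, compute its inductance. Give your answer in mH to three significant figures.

For a thin toroid, L = μ₀μᵣN²A/(2πR).
L = (4π×10⁻⁷)(1050)(187)²(4.300×10^-4) / (2π×8.780×10^-2 m) = 3.596×10^-2 H.

L ≈ 36.0 mH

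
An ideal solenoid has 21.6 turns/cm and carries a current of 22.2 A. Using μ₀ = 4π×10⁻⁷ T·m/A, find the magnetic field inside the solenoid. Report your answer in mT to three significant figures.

B ≈ 60.3 mT

Inside a long solenoid, B = μ₀nI.
B = (4π×10⁻⁷)(2.160×10^3 m⁻¹)(22.2 A) = 6.026×10^-2 T.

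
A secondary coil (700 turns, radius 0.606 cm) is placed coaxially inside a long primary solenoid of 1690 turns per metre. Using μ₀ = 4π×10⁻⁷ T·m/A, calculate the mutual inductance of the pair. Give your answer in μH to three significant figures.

M ≈ 172 μH

The outer solenoid produces a uniform field B₁ = μ₀n₁I₁ across the inner coil,
so the flux linkage is N₂Φ = N₂B₁A₂ = μ₀n₁N₂A₂·I₁, giving M = μ₀n₁N₂A₂.
A₂ = πr² = π(6.060×10^-3 m)² = 1.154×10^-4 m².
M = (4π×10⁻⁷)(1690)(700)(1.154×10^-4) = 1.715×10^-4 H.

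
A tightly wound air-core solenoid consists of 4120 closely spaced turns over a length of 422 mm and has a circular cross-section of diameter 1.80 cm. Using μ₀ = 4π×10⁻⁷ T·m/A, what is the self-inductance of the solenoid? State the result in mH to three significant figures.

A = π(d/2)² = π(9.000×10^-3 m)² = 2.5447×10^-4 m².
For a long solenoid, L = μ₀N²A/ℓ.
L = (4π×10⁻⁷)(4120)²(2.5447×10^-4)/(0.422 m) = 1.286×10^-2 H.

L ≈ 12.9 mH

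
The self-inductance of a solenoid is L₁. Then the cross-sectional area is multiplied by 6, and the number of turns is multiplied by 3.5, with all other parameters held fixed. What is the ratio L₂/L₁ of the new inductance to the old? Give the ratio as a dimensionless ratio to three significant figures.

L₂/L₁ = 73.5

For a solenoid, L ∝ μᵣN²A/ℓ.
L₂/L₁ = (6) × (3.5)^2 = 73.5.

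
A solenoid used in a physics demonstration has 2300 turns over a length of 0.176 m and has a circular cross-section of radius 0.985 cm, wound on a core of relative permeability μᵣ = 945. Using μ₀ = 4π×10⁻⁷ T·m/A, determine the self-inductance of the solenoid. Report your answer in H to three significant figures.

A = πr² = π(9.850×10^-3 m)² = 3.048×10^-4 m².
For a long solenoid, L = μ₀μᵣN²A/ℓ.
L = (4π×10⁻⁷)(945)(2300)²(3.048×10^-4)/(0.176 m) = 10.88 H.

L ≈ 10.9 H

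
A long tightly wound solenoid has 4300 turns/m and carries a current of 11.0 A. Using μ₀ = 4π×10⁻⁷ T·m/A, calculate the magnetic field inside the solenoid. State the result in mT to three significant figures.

Inside a long solenoid, B = μ₀nI.
B = (4π×10⁻⁷)(4.300×10^3 m⁻¹)(11.0 A) = 5.944×10^-2 T.

B ≈ 59.4 mT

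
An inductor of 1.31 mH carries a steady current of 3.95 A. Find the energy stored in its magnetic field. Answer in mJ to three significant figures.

Stored magnetic energy: U = ½LI².
U = ½(1.310×10^-3 H)(3.95 A)² = 1.022×10^-2 J.

U ≈ 10.2 mJ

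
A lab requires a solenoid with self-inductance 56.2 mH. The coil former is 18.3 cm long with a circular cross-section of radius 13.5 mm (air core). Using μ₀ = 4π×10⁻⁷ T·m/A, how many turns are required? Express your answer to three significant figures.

N ≈ 3780 turns

A = πr² = π(1.350×10^-2 m)² = 5.726×10^-4 m².
From L = μ₀N²A/ℓ, N = √(Lℓ / (μ₀A)).
N = √[(5.620×10^-2)(0.183) / ((4π×10⁻⁷)×5.726×10^-4)] = √(1.429×10^7) ≈ 3780.8.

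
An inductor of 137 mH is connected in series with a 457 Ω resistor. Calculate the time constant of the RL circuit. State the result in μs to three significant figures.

τ ≈ 300 μs

τ = L/R = (0.137 H)/(457 Ω) = 2.998×10^-4 s.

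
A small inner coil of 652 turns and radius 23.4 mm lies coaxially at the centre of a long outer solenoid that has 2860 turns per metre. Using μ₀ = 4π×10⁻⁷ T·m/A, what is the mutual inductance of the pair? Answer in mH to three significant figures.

M ≈ 4.03 mH

The outer solenoid produces a uniform field B₁ = μ₀n₁I₁ across the inner coil,
so the flux linkage is N₂Φ = N₂B₁A₂ = μ₀n₁N₂A₂·I₁, giving M = μ₀n₁N₂A₂.
A₂ = πr² = π(2.340×10^-2 m)² = 1.720×10^-3 m².
M = (4π×10⁻⁷)(2860)(652)(1.720×10^-3) = 4.031×10^-3 H.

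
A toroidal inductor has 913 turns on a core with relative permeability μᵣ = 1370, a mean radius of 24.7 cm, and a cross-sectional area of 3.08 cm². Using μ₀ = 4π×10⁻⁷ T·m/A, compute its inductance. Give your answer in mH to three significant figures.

L ≈ 285 mH

For a thin toroid, L = μ₀μᵣN²A/(2πR).
L = (4π×10⁻⁷)(1370)(913)²(3.080×10^-4) / (2π×0.247 m) = 0.2848 H.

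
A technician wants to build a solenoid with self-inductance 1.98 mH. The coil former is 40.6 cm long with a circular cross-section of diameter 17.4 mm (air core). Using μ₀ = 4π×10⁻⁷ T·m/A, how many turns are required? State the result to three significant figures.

N ≈ 1640 turns

A = π(d/2)² = π(8.700×10^-3 m)² = 2.378×10^-4 m².
From L = μ₀N²A/ℓ, N = √(Lℓ / (μ₀A)).
N = √[(1.980×10^-3)(0.406) / ((4π×10⁻⁷)×2.378×10^-4)] = √(2.690×10^6) ≈ 1640.2.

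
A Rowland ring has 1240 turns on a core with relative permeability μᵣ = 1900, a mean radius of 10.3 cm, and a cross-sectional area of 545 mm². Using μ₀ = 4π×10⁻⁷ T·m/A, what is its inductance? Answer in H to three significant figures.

For a thin toroid, L = μ₀μᵣN²A/(2πR).
L = (4π×10⁻⁷)(1900)(1240)²(5.450×10^-4) / (2π×0.103 m) = 3.092 H.

L ≈ 3.09 H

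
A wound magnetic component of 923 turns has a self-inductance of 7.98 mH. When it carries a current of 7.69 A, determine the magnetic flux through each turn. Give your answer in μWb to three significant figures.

Φ_B ≈ 66.5 μWb

From L = NΦ_B/I, the flux per turn is Φ_B = LI/N.
Φ_B = (7.980×10^-3 H)(7.69 A)/923 = 6.649×10^-5 Wb.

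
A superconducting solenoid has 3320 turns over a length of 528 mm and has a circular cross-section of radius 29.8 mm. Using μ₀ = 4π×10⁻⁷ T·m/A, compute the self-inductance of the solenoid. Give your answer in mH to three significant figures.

L ≈ 73.2 mH

A = πr² = π(2.980×10^-2 m)² = 2.790×10^-3 m².
For a long solenoid, L = μ₀N²A/ℓ.
L = (4π×10⁻⁷)(3320)²(2.790×10^-3)/(0.528 m) = 7.319×10^-2 H.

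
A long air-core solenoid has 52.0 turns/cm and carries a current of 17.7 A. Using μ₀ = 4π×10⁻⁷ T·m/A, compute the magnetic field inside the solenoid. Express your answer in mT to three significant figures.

Inside a long solenoid, B = μ₀nI.
B = (4π×10⁻⁷)(5.200×10^3 m⁻¹)(17.7 A) = 0.1157 T.

B ≈ 116 mT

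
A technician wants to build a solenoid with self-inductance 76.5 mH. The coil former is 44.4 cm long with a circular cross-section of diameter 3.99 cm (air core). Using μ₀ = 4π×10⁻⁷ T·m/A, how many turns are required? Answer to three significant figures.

N ≈ 4650 turns

A = π(d/2)² = π(1.995×10^-2 m)² = 1.250×10^-3 m².
From L = μ₀N²A/ℓ, N = √(Lℓ / (μ₀A)).
N = √[(7.650×10^-2)(0.444) / ((4π×10⁻⁷)×1.250×10^-3)] = √(2.162×10^7) ≈ 4649.4.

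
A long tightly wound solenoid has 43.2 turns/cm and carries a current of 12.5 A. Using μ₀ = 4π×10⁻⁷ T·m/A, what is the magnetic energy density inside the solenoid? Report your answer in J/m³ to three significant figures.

B = μ₀nI = (4π×10⁻⁷)(4.320×10^3)(12.5) = 6.786×10^-2 T.
u = B²/(2μ₀) = (6.786×10^-2)²/(2×4π×10⁻⁷) = 1.832×10^3 J/m³.

u ≈ 1830 J/m³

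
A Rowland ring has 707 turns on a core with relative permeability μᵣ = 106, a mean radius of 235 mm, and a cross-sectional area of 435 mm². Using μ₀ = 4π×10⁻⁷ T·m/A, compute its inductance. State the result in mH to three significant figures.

For a thin toroid, L = μ₀μᵣN²A/(2πR).
L = (4π×10⁻⁷)(106)(707)²(4.350×10^-4) / (2π×0.235 m) = 1.962×10^-2 H.

L ≈ 19.6 mH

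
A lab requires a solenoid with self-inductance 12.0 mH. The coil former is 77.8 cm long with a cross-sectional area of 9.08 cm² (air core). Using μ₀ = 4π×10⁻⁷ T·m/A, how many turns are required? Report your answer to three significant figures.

A = 9.08 cm² = 9.080×10^-4 m².
From L = μ₀N²A/ℓ, N = √(Lℓ / (μ₀A)).
N = √[(1.200×10^-2)(0.778) / ((4π×10⁻⁷)×9.080×10^-4)] = √(8.182×10^6) ≈ 2860.4.

N ≈ 2860 turns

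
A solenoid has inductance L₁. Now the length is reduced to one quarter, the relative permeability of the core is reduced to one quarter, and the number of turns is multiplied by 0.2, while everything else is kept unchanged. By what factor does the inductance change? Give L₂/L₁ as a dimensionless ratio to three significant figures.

For a solenoid, L ∝ μᵣN²A/ℓ.
L₂/L₁ = (0.25)^-1 × (0.25) × (0.2)^2 = 0.0400.

L₂/L₁ = 0.0400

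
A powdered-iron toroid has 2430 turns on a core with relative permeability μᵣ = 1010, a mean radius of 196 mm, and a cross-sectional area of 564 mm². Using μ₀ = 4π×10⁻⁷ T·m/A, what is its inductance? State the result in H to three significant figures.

L ≈ 3.43 H

For a thin toroid, L = μ₀μᵣN²A/(2πR).
L = (4π×10⁻⁷)(1010)(2430)²(5.640×10^-4) / (2π×0.196 m) = 3.432 H.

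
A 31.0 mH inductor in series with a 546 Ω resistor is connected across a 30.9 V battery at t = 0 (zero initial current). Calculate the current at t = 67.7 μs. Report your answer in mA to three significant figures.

τ = L/R = 3.100×10^-2/546 = 5.678×10^-5 s; final current I_∞ = ε/R = 30.9/546 = 5.659×10^-2 A.
I(t) = I_∞(1 − e^(−t/τ)) with t/τ = 1.192.
I = (5.659×10^-2)(1 − e^(−1.192)) = 3.942×10^-2 A.

I ≈ 39.4 mA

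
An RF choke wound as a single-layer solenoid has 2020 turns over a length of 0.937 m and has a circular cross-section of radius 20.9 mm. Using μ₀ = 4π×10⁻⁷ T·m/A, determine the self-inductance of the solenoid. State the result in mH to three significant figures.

A = πr² = π(2.090×10^-2 m)² = 1.372×10^-3 m².
For a long solenoid, L = μ₀N²A/ℓ.
L = (4π×10⁻⁷)(2020)²(1.372×10^-3)/(0.937 m) = 7.510×10^-3 H.

L ≈ 7.51 mH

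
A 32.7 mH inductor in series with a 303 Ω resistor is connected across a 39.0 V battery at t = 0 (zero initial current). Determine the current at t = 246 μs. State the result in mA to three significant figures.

I ≈ 116 mA

τ = L/R = 3.270×10^-2/303 = 1.079×10^-4 s; final current I_∞ = ε/R = 39.0/303 = 0.1287 A.
I(t) = I_∞(1 − e^(−t/τ)) with t/τ = 2.279.
I = (0.1287)(1 − e^(−2.279)) = 0.1155 A.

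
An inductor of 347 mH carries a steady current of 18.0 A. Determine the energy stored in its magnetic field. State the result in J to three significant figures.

U ≈ 56.2 J

Stored magnetic energy: U = ½LI².
U = ½(0.347 H)(18.0 A)² = 56.21 J.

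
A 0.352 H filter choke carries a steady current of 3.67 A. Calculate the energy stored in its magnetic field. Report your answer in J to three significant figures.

U ≈ 2.37 J

Stored magnetic energy: U = ½LI².
U = ½(0.352 H)(3.67 A)² = 2.371 J.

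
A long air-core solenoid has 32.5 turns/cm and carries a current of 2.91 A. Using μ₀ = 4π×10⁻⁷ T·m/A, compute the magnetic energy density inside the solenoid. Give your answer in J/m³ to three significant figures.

B = μ₀nI = (4π×10⁻⁷)(3.250×10^3)(2.91) = 1.188×10^-2 T.
u = B²/(2μ₀) = (1.188×10^-2)²/(2×4π×10⁻⁷) = 56.2 J/m³.

u ≈ 56.2 J/m³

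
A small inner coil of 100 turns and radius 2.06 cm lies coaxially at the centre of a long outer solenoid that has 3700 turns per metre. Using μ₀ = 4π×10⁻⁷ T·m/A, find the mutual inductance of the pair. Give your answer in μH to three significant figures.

The outer solenoid produces a uniform field B₁ = μ₀n₁I₁ across the inner coil,
so the flux linkage is N₂Φ = N₂B₁A₂ = μ₀n₁N₂A₂·I₁, giving M = μ₀n₁N₂A₂.
A₂ = πr² = π(2.060×10^-2 m)² = 1.333×10^-3 m².
M = (4π×10⁻⁷)(3700)(100)(1.333×10^-3) = 6.199×10^-4 H.

M ≈ 620 μH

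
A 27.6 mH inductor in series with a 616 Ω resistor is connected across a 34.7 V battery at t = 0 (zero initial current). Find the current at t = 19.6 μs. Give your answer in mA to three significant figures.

I ≈ 20.0 mA

τ = L/R = 2.760×10^-2/616 = 4.481×10^-5 s; final current I_∞ = ε/R = 34.7/616 = 5.633×10^-2 A.
I(t) = I_∞(1 − e^(−t/τ)) with t/τ = 0.437.
I = (5.633×10^-2)(1 − e^(−0.437)) = 1.996×10^-2 A.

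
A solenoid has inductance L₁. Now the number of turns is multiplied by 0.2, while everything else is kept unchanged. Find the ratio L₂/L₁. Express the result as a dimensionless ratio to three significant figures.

L₂/L₁ = 0.0400

For a solenoid, L ∝ μᵣN²A/ℓ.
L₂/L₁ = (0.2)^2 = 0.0400.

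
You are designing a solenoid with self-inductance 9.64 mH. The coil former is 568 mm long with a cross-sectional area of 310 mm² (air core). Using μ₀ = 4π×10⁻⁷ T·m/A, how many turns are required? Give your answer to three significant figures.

N ≈ 3750 turns

A = 310 mm² = 3.100×10^-4 m².
From L = μ₀N²A/ℓ, N = √(Lℓ / (μ₀A)).
N = √[(9.640×10^-3)(0.568) / ((4π×10⁻⁷)×3.100×10^-4)] = √(1.406×10^7) ≈ 3749.1.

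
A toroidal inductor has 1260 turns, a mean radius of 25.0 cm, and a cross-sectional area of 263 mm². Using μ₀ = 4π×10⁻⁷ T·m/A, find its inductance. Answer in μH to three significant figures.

L ≈ 334 μH

For a thin toroid, L = μ₀N²A/(2πR).
L = (4π×10⁻⁷)(1260)²(2.630×10^-4) / (2π×0.25 m) = 3.340×10^-4 H.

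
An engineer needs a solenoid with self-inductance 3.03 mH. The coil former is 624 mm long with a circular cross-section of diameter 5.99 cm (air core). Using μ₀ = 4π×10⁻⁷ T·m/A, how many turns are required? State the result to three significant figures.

N ≈ 731 turns

A = π(d/2)² = π(2.995×10^-2 m)² = 2.818×10^-3 m².
From L = μ₀N²A/ℓ, N = √(Lℓ / (μ₀A)).
N = √[(3.030×10^-3)(0.624) / ((4π×10⁻⁷)×2.818×10^-3)] = √(5.339×10^5) ≈ 730.7.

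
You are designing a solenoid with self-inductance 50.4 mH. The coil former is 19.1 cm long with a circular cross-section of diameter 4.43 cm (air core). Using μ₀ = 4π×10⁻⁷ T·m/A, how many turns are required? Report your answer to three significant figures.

A = π(d/2)² = π(2.215×10^-2 m)² = 1.541×10^-3 m².
From L = μ₀N²A/ℓ, N = √(Lℓ / (μ₀A)).
N = √[(5.040×10^-2)(0.191) / ((4π×10⁻⁷)×1.541×10^-3)] = √(4.970×10^6) ≈ 2229.4.

N ≈ 2230 turns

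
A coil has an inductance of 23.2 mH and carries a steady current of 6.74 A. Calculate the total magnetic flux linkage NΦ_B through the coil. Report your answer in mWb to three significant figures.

From L = NΦ_B/I, the flux linkage is NΦ_B = LI.
NΦ_B = (2.320×10^-2 H)(6.74 A) = 0.1564 Wb.

NΦ_B ≈ 156 mWb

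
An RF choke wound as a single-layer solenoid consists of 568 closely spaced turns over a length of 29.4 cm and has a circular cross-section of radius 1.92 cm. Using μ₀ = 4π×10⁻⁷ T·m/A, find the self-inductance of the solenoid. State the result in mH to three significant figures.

A = πr² = π(1.920×10^-2 m)² = 1.158×10^-3 m².
For a long solenoid, L = μ₀N²A/ℓ.
L = (4π×10⁻⁷)(568)²(1.158×10^-3)/(0.294 m) = 1.597×10^-3 H.

L ≈ 1.60 mH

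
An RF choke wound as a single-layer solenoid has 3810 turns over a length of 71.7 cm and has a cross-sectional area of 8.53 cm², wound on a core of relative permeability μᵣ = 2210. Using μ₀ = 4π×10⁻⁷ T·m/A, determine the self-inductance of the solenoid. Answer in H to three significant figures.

A = 8.53 cm² = 8.530×10^-4 m².
For a long solenoid, L = μ₀μᵣN²A/ℓ.
L = (4π×10⁻⁷)(2210)(3810)²(8.530×10^-4)/(0.717 m) = 47.96 H.

L ≈ 48.0 H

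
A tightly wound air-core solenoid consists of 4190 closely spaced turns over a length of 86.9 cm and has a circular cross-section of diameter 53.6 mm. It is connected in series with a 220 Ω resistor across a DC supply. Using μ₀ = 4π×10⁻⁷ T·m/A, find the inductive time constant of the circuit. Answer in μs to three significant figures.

τ ≈ 260 μs

A = π(d/2)² = π(2.680×10^-2 m)² = 2.256×10^-3 m².
L = μ₀N²A/ℓ = (4π×10⁻⁷)(4190)²(2.256×10^-3)/(0.869) = 5.728×10^-2 H.
τ = L/R = (5.728×10^-2)/(220) = 2.604×10^-4 s.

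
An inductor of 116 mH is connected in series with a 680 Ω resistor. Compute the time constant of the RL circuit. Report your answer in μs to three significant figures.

τ = L/R = (0.116 H)/(680 Ω) = 1.706×10^-4 s.

τ ≈ 171 μs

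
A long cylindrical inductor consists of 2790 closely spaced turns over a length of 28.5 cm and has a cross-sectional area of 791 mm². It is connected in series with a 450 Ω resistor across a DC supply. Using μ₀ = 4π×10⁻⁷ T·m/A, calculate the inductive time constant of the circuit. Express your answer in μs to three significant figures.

τ ≈ 60.3 μs

A = 791 mm² = 7.910×10^-4 m².
L = μ₀N²A/ℓ = (4π×10⁻⁷)(2790)²(7.910×10^-4)/(0.285) = 2.7149×10^-2 H.
τ = L/R = (2.7149×10^-2)/(450) = 6.033×10^-5 s.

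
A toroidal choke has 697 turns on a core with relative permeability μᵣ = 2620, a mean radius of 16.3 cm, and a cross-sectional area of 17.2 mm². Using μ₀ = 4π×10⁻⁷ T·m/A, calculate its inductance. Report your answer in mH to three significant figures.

L ≈ 26.9 mH

For a thin toroid, L = μ₀μᵣN²A/(2πR).
L = (4π×10⁻⁷)(2620)(697)²(1.720×10^-5) / (2π×0.163 m) = 2.686×10^-2 H.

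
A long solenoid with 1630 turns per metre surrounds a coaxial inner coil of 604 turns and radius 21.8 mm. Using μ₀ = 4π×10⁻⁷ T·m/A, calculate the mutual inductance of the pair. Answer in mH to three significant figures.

M ≈ 1.85 mH

The outer solenoid produces a uniform field B₁ = μ₀n₁I₁ across the inner coil,
so the flux linkage is N₂Φ = N₂B₁A₂ = μ₀n₁N₂A₂·I₁, giving M = μ₀n₁N₂A₂.
A₂ = πr² = π(2.180×10^-2 m)² = 1.493×10^-3 m².
M = (4π×10⁻⁷)(1630)(604)(1.493×10^-3) = 1.847×10^-3 H.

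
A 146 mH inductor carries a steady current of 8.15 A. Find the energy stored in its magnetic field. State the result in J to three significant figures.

U ≈ 4.85 J

Stored magnetic energy: U = ½LI².
U = ½(0.146 H)(8.15 A)² = 4.849 J.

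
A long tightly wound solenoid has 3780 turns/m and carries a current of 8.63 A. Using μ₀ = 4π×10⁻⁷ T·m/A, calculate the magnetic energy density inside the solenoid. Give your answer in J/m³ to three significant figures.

u ≈ 669 J/m³

B = μ₀nI = (4π×10⁻⁷)(3.780×10^3)(8.63) = 4.099×10^-2 T.
u = B²/(2μ₀) = (4.099×10^-2)²/(2×4π×10⁻⁷) = 668.6 J/m³.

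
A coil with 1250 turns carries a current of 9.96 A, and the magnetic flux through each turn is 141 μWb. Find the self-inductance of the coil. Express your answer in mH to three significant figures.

L ≈ 17.7 mH

Self-inductance is defined by L = NΦ_B/I (flux linkage over current).
L = (1250)(1.410×10^-4 Wb)/(9.96 A) = 1.770×10^-2 H.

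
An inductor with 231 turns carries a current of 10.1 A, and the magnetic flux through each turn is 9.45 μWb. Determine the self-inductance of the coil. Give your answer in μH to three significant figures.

L ≈ 216 μH

Self-inductance is defined by L = NΦ_B/I (flux linkage over current).
L = (231)(9.450×10^-6 Wb)/(10.1 A) = 2.161×10^-4 H.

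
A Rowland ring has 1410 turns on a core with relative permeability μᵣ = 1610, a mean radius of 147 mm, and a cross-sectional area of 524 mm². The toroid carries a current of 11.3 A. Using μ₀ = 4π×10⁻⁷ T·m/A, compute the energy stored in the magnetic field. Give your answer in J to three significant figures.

L = μ₀μᵣN²A/(2πR) = (4π×10⁻⁷)(1610)(1410)²(5.240×10^-4)/(2π×0.147) = 2.282 H.
U = ½LI² = ½(2.282)(11.3)² = 145.7 J.

U ≈ 146 J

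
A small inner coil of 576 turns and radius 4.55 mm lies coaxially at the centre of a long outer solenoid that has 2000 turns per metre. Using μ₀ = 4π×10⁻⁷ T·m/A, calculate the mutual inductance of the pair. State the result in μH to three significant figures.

M ≈ 94.2 μH

The outer solenoid produces a uniform field B₁ = μ₀n₁I₁ across the inner coil,
so the flux linkage is N₂Φ = N₂B₁A₂ = μ₀n₁N₂A₂·I₁, giving M = μ₀n₁N₂A₂.
A₂ = πr² = π(4.550×10^-3 m)² = 6.504×10^-5 m².
M = (4π×10⁻⁷)(2000)(576)(6.504×10^-5) = 9.415×10^-5 H.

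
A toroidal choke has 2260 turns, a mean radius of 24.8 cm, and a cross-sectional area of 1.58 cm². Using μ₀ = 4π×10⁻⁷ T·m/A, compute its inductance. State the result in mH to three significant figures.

For a thin toroid, L = μ₀N²A/(2πR).
L = (4π×10⁻⁷)(2260)²(1.580×10^-4) / (2π×0.248 m) = 6.508×10^-4 H.

L ≈ 0.651 mH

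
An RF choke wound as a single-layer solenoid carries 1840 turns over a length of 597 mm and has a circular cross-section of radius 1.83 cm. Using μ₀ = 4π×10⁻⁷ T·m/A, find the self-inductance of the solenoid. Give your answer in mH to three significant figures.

A = πr² = π(1.830×10^-2 m)² = 1.052×10^-3 m².
For a long solenoid, L = μ₀N²A/ℓ.
L = (4π×10⁻⁷)(1840)²(1.052×10^-3)/(0.597 m) = 7.498×10^-3 H.

L ≈ 7.50 mH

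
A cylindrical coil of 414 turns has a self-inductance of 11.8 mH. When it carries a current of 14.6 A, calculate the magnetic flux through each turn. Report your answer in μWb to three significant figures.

Φ_B ≈ 416 μWb

From L = NΦ_B/I, the flux per turn is Φ_B = LI/N.
Φ_B = (1.180×10^-2 H)(14.6 A)/414 = 4.161×10^-4 Wb.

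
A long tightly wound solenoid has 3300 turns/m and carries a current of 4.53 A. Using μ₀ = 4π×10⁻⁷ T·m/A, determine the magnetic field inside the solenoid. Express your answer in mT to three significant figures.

B ≈ 18.8 mT

Inside a long solenoid, B = μ₀nI.
B = (4π×10⁻⁷)(3.300×10^3 m⁻¹)(4.53 A) = 1.879×10^-2 T.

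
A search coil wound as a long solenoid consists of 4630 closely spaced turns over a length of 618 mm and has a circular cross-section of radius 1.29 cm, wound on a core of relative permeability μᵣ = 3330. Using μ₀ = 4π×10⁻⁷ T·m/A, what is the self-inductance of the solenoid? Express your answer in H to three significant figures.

A = πr² = π(1.290×10^-2 m)² = 5.228×10^-4 m².
For a long solenoid, L = μ₀μᵣN²A/ℓ.
L = (4π×10⁻⁷)(3330)(4630)²(5.228×10^-4)/(0.618 m) = 75.89 H.

L ≈ 75.9 H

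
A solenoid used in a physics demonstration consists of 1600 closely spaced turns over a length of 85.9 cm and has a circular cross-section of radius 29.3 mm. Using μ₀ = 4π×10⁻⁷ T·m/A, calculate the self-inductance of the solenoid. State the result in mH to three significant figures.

L ≈ 10.1 mH

A = πr² = π(2.930×10^-2 m)² = 2.697×10^-3 m².
For a long solenoid, L = μ₀N²A/ℓ.
L = (4π×10⁻⁷)(1600)²(2.697×10^-3)/(0.859 m) = 1.010×10^-2 H.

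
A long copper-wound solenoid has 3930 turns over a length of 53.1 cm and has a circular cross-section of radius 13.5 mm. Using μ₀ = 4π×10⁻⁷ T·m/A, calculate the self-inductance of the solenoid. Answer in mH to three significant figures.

A = πr² = π(1.350×10^-2 m)² = 5.726×10^-4 m².
For a long solenoid, L = μ₀N²A/ℓ.
L = (4π×10⁻⁷)(3930)²(5.726×10^-4)/(0.531 m) = 2.093×10^-2 H.

L ≈ 20.9 mH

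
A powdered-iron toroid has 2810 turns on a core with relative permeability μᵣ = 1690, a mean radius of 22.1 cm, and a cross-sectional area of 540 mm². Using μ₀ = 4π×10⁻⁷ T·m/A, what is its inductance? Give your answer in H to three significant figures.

L ≈ 6.52 H

For a thin toroid, L = μ₀μᵣN²A/(2πR).
L = (4π×10⁻⁷)(1690)(2810)²(5.400×10^-4) / (2π×0.221 m) = 6.521 H.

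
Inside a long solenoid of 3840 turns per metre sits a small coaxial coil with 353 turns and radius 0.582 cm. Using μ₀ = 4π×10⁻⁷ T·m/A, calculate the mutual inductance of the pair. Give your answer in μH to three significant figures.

M ≈ 181 μH

The outer solenoid produces a uniform field B₁ = μ₀n₁I₁ across the inner coil,
so the flux linkage is N₂Φ = N₂B₁A₂ = μ₀n₁N₂A₂·I₁, giving M = μ₀n₁N₂A₂.
A₂ = πr² = π(5.820×10^-3 m)² = 1.064×10^-4 m².
M = (4π×10⁻⁷)(3840)(353)(1.064×10^-4) = 1.813×10^-4 H.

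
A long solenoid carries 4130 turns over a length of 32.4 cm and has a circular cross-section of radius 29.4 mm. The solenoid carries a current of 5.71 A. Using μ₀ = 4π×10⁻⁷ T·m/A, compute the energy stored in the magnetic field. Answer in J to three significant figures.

U ≈ 2.93 J

A = πr² = π(2.940×10^-2 m)² = 2.715×10^-3 m².
L = μ₀N²A/ℓ = (4π×10⁻⁷)(4130)²(2.715×10^-3)/(0.324) = 0.1796 H.
U = ½LI² = ½(0.1796)(5.71)² = 2.929 J.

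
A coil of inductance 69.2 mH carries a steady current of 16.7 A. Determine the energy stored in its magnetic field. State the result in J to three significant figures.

Stored magnetic energy: U = ½LI².
U = ½(6.920×10^-2 H)(16.7 A)² = 9.65 J.

U ≈ 9.65 J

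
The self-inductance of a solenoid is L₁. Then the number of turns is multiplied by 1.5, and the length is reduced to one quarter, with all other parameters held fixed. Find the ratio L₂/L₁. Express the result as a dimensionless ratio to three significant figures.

For a solenoid, L ∝ μᵣN²A/ℓ.
L₂/L₁ = (1.5)^2 × (0.25)^-1 = 9.00.

L₂/L₁ = 9.00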